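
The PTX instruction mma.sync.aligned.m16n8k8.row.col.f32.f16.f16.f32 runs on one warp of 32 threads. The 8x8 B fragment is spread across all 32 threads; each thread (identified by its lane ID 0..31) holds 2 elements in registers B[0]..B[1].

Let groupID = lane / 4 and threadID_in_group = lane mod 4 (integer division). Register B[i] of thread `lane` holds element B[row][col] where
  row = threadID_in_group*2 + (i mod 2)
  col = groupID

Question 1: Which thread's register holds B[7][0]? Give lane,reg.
3,1

c: 0->gid=0  r: 7->tid=3,i&1=1
L=0*4+3=3  i=1=1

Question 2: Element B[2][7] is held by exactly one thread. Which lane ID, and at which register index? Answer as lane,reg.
29,0

c=7→G=7  r=2→T=1,p=0
L=7*4+1=29  i=0=0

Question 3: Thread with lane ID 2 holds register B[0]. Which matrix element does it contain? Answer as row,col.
L=2=>grp=2>>2=0, tig=2&3=2
[0]=>row 2·2+0=4  col grp=0

4,0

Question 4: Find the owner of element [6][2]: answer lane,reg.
c=2->g=2  r=6->t=3,b0=0
L=2*4+3=11  i=0=0

11,0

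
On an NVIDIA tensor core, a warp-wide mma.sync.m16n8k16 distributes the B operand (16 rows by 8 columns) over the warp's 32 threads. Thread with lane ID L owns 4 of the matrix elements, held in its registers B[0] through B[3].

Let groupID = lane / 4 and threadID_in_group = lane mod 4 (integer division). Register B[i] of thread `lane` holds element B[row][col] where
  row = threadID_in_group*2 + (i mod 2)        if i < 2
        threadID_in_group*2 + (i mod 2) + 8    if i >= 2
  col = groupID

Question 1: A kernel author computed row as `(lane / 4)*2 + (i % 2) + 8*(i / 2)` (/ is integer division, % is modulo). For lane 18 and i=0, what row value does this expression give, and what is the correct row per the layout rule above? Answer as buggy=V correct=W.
buggy=8 correct=4

`(lane / 4)*2 + (i % 2) + 8*(i / 2)`[18,0]⇒8
lane 18: gr=4 (18/4), th=2 (18%4)
i=0: r=2*2+0+0=4, c=gr=4
row: 8 vs 4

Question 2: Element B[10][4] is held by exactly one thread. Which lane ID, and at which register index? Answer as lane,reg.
17,2

c=4⇒gr=4  r=10⇒Rb=1,th=1,odd=0
L=4*4+1=17  i=1*2+0=2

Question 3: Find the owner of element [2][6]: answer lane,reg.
c=6→G=6  r=2→rhi=0,T=1,p=0
L=6*4+1=25  i=0*2+0=0

25,0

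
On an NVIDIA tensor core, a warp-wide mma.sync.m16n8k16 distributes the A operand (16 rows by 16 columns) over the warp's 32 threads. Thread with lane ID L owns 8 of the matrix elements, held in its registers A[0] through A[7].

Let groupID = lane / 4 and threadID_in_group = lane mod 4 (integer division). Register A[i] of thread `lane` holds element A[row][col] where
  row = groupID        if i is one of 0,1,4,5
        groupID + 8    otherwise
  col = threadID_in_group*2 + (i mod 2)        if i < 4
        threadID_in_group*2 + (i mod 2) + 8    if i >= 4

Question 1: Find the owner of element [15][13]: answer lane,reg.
30,7

r:15=>grp=7,rB=1  c:13=>cB=1,tig=2,lo=1
L=7*4+2=30  i=1*4+1*2+1=7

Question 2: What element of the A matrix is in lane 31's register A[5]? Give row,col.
lane 31: gr=7 (31/4), th=3 (31%4)
i=5: r=7+0=7, c=3*2+1+8=15

7,15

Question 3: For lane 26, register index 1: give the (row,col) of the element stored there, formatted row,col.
lane 26->26/4=6, 26 mod 4=2
i=1  r:6+0->6  c:2·2+1+0->5

6,5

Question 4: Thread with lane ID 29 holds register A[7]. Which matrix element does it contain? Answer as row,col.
15,11

L=29=>grp=29>>2=7, tig=29&3=1
[7]=>row 7+8=15  col 1·2+1+8=11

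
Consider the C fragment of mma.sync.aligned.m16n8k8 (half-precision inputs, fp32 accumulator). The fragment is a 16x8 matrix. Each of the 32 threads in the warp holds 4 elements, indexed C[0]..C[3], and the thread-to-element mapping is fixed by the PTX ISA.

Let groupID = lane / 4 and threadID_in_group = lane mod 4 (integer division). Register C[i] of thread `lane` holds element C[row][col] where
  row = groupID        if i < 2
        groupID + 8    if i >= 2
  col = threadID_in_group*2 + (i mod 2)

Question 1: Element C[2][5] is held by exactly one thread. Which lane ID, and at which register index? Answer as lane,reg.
10,1

r=2⇒gr=2,Rb=0  c=5⇒th=2,odd=1
L=2*4+2=10  i=0*2+1=1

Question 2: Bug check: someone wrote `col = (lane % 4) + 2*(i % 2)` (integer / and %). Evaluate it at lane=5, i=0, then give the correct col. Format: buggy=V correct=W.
buggy=1 correct=2

`(lane % 4) + 2*(i % 2)`[5,0]->1
5: gid=1,tid=1
[0] (1+0,1*2+0) = (1,2)
col: 1 vs 2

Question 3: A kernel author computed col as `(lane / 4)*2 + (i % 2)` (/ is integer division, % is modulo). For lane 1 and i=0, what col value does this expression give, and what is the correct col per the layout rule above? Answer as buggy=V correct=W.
buggy=0 correct=2

`(lane / 4)*2 + (i % 2)`[1,0]⇒0
1: gr=0,th=1
[0] (0+0,1*2+0) = (0,2)
col: 0 vs 2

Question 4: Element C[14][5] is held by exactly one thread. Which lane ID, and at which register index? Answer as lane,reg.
r:14=>grp=6,rB=1  c:5=>tig=2,lo=1
L=6*4+2=26  i=1*2+1=3

26,3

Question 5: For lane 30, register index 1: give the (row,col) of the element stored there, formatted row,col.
30: G=7,T=2
[1] (7+0,2*2+1) = (7,5)

7,5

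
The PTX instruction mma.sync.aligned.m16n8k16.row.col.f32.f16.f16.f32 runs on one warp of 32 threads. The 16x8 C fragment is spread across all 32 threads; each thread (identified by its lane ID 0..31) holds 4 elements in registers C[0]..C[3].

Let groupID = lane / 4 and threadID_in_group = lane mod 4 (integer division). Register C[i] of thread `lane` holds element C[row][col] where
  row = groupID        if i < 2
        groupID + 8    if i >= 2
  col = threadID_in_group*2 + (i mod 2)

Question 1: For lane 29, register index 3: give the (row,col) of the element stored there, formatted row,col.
L=29→G=29>>2=7, T=29&3=1
[3]→row 7+8=15  col 1·2+1=3

15,3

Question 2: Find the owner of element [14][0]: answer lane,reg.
24,2

r=14→G=6,rhi=1  c=0→T=0,p=0
L=6*4+0=24  i=1*2+0=2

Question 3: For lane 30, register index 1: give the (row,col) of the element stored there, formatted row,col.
7,5

30: g=7,t=2
[1] (7+0,2*2+1) = (7,5)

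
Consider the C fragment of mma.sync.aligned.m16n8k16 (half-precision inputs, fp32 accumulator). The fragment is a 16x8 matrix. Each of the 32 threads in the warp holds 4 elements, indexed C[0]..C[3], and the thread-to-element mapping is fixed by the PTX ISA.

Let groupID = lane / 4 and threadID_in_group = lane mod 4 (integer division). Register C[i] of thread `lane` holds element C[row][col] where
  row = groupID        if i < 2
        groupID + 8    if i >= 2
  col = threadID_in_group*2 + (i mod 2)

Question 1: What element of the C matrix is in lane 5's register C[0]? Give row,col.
lane 5->5/4=1, 5 mod 4=1
i=0  r:1+0->1  c:2·1+0->2

1,2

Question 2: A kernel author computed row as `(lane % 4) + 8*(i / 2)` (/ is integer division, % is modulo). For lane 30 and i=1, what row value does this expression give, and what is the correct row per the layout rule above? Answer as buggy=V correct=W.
buggy=2 correct=7

`(lane % 4) + 8*(i / 2)`[30,1]->2
lane 30->30/4=7, 30 mod 4=2
i=1  r:7+0->7  c:2·2+1->5
row: 2 vs 7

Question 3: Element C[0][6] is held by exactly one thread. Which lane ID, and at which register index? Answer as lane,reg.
r=0⇒gr=0,Rb=0  c=6⇒th=3,odd=0
L=0*4+3=3  i=0*2+0=0

3,0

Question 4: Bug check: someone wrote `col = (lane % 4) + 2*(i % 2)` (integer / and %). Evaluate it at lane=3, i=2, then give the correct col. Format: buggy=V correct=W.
`(lane % 4) + 2*(i % 2)`[3,2]->3
lane 3->3/4=0, 3 mod 4=3
i=2  r:0+8->8  c:2·3+0->6
col: 3 vs 6

buggy=3 correct=6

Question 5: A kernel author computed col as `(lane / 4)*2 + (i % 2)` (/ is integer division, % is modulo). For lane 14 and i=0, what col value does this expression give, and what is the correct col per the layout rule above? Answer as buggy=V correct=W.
`(lane / 4)*2 + (i % 2)`[14,0]->6
14: g=3,t=2
[0] (3+0,2*2+0) = (3,4)
col: 6 vs 4

buggy=6 correct=4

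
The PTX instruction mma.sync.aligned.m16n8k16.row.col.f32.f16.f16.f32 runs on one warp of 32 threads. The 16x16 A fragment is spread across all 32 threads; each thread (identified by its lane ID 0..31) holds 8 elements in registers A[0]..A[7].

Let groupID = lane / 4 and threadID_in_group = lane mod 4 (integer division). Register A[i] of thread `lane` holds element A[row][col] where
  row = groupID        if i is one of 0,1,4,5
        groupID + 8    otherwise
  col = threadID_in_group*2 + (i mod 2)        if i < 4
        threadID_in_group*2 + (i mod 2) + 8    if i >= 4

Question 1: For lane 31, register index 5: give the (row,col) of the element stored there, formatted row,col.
31: grp=7,tig=3
[5] (7+0,3*2+1+8) = (7,15)

7,15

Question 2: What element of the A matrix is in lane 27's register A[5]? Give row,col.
27: grp=6,tig=3
[5] (6+0,3*2+1+8) = (6,15)

6,15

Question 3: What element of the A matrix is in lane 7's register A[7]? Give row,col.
7: g=1,t=3
[7] (1+8,3*2+1+8) = (9,15)

9,15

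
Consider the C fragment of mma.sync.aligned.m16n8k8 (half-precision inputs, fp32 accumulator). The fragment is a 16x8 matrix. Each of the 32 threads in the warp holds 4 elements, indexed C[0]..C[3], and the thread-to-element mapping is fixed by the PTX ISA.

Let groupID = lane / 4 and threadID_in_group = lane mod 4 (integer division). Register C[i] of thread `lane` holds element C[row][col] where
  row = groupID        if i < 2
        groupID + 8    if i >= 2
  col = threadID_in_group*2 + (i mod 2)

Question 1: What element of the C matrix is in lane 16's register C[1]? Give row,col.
lane 16=>16/4=4, 16 mod 4=0
i=1  r:4+0=>4  c:2·0+1=>1

4,1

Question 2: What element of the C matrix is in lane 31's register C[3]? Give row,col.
lane 31=>31/4=7, 31 mod 4=3
i=3  r:7+8=>15  c:2·3+1=>7

15,7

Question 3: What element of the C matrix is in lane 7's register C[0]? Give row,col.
1,6

lane 7: gr=1 (7/4), th=3 (7%4)
i=0: r=1+0=1, c=3*2+0=6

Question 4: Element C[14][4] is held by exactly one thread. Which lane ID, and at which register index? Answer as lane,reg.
r: 14->gid=6,r8=1  c: 4->tid=2,i&1=0
L=6*4+2=26  i=1*2+0=2

26,2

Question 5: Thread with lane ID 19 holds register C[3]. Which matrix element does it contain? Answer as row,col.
12,7

19: g=4,t=3
[3] (4+8,3*2+1) = (12,7)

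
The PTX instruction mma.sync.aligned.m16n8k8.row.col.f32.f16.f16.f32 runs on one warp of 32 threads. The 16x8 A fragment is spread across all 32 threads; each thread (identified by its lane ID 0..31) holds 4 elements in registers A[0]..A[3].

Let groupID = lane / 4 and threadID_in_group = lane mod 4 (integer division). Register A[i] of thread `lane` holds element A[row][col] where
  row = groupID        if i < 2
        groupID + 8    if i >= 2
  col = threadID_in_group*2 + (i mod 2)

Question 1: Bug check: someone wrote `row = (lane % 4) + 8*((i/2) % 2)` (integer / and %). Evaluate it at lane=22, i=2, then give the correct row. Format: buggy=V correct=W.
`(lane % 4) + 8*((i/2) % 2)`[22,2]->10
lane 22->22/4=5, 22 mod 4=2
i=2  r:5+8->13  c:2·2+0->4
row: 10 vs 13

buggy=10 correct=13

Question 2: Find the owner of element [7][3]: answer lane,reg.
r=7→G=7,rhi=0  c=3→T=1,p=1
L=7*4+1=29  i=0*2+1=1

29,1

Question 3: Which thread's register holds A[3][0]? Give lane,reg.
r:3=>grp=3,rB=0  c:0=>tig=0,lo=0
L=3*4+0=12  i=0*2+0=0

12,0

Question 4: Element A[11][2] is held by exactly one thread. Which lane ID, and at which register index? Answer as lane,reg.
r=11->g=3,rb=1  c=2->t=1,b0=0
L=3*4+1=13  i=1*2+0=2

13,2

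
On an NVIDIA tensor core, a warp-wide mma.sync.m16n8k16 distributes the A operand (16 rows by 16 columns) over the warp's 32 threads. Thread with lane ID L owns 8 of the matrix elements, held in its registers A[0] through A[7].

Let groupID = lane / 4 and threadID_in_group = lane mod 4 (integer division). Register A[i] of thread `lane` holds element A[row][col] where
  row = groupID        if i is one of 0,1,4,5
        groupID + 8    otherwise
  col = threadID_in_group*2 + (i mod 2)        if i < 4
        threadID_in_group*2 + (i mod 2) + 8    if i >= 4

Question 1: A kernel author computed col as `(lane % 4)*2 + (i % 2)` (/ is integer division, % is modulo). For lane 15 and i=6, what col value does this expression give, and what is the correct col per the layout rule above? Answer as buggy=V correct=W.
buggy=6 correct=14

`(lane % 4)*2 + (i % 2)`[15,6]->6
L=15->g=15>>2=3, t=15&3=3
[6]->row 3+8=11  col 3·2+0+8=14
col: 6 vs 14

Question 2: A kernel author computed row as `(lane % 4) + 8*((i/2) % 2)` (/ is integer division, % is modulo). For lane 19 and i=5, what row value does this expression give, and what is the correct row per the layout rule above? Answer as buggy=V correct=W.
`(lane % 4) + 8*((i/2) % 2)`[19,5]⇒3
lane 19⇒19/4=4, 19 mod 4=3
i=5  r:4+0⇒4  c:2·3+1+8⇒15
row: 3 vs 4

buggy=3 correct=4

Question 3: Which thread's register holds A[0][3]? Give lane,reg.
1,1

r=0→G=0,rhi=0  c=3→chi=0,T=1,p=1
L=0*4+1=1  i=0*4+0*2+1=1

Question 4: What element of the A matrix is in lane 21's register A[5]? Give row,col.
5,11

21: G=5,T=1
[5] (5+0,1*2+1+8) = (5,11)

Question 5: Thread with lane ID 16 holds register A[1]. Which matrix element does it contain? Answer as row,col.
L=16⇒gr=16>>2=4, th=16&3=0
[1]⇒row 4+0=4  col 0·2+1+0=1

4,1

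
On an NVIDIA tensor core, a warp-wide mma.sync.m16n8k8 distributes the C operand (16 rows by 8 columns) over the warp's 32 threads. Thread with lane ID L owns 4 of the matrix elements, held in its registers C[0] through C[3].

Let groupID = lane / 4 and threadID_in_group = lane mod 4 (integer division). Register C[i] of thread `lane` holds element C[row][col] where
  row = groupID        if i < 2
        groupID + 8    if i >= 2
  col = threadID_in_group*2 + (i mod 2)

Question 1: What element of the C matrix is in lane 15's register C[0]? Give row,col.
lane 15->15/4=3, 15 mod 4=3
i=0  r:3+0->3  c:2·3+0->6

3,6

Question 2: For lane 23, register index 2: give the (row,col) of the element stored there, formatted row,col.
lane 23->23/4=5, 23 mod 4=3
i=2  r:5+8->13  c:2·3+0->6

13,6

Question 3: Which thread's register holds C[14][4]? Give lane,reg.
26,2

r=14→G=6,rhi=1  c=4→T=2,p=0
L=6*4+2=26  i=1*2+0=2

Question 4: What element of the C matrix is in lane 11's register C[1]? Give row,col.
L=11=>grp=11>>2=2, tig=11&3=3
[1]=>row 2+0=2  col 3·2+1=7

2,7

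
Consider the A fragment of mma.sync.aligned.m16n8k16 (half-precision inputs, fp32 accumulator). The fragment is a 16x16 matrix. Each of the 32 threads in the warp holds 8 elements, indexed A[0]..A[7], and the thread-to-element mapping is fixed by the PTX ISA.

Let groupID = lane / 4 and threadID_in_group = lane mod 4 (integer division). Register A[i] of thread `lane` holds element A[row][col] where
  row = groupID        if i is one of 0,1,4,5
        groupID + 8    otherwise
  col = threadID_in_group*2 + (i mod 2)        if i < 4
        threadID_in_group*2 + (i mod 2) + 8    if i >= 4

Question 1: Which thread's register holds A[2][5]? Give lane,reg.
r: 2->gid=2,r8=0  c: 5->c8=0,tid=2,i&1=1
L=2*4+2=10  i=0*4+0*2+1=1

10,1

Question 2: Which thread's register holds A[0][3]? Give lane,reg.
r=0⇒gr=0,Rb=0  c=3⇒Cb=0,th=1,odd=1
L=0*4+1=1  i=0*4+0*2+1=1

1,1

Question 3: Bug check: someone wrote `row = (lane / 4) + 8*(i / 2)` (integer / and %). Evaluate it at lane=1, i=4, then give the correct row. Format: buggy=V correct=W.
buggy=16 correct=0

`(lane / 4) + 8*(i / 2)`[1,4]->16
lane 1: g=0 (1/4), t=1 (1%4)
i=4: r=0+0=0, c=1*2+0+8=10
row: 16 vs 0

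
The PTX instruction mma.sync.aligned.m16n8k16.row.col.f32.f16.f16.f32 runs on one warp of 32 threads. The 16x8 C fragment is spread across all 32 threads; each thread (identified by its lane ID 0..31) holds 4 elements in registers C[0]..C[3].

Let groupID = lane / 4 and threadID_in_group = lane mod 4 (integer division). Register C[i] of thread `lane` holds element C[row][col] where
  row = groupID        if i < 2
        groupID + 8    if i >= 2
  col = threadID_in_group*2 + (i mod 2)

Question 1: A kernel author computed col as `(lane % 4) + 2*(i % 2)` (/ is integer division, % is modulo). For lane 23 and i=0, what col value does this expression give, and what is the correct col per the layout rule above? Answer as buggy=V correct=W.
buggy=3 correct=6

`(lane % 4) + 2*(i % 2)`[23,0]⇒3
23: gr=5,th=3
[0] (5+0,3*2+0) = (5,6)
col: 3 vs 6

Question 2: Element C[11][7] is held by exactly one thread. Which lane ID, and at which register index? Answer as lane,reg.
15,3

r=11→G=3,rhi=1  c=7→T=3,p=1
L=3*4+3=15  i=1*2+1=3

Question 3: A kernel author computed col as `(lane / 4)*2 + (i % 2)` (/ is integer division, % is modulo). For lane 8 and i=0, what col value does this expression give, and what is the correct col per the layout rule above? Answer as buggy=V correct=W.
`(lane / 4)*2 + (i % 2)`[8,0]→4
lane 8→8/4=2, 8 mod 4=0
i=0  r:2+0→2  c:2·0+0→0
col: 4 vs 0

buggy=4 correct=0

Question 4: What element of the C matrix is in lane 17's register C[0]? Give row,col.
4,2

lane 17->17/4=4, 17 mod 4=1
i=0  r:4+0->4  c:2·1+0->2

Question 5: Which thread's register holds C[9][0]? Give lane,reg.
4,2

r=9->g=1,rb=1  c=0->t=0,b0=0
L=1*4+0=4  i=1*2+0=2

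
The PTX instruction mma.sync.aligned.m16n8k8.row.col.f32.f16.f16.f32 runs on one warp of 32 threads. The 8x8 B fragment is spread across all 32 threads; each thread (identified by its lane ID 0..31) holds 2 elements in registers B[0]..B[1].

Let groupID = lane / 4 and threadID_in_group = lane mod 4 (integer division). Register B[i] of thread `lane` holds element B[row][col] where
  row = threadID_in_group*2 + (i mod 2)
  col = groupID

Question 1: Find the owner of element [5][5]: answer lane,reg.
c: 5->gid=5  r: 5->tid=2,i&1=1
L=5*4+2=22  i=1=1

22,1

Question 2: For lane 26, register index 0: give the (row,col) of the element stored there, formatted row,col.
lane 26: gr=6 (26/4), th=2 (26%4)
i=0: r=2*2+0=4, c=gr=6

4,6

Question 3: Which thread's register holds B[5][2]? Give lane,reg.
c=2⇒gr=2  r=5⇒th=2,odd=1
L=2*4+2=10  i=1=1

10,1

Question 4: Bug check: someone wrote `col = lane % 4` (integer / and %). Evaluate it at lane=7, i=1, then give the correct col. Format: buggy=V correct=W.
`lane % 4`[7,1]->3
lane 7->7/4=1, 7 mod 4=3
i=1  r:2·3+1->7  c:1
col: 3 vs 1

buggy=3 correct=1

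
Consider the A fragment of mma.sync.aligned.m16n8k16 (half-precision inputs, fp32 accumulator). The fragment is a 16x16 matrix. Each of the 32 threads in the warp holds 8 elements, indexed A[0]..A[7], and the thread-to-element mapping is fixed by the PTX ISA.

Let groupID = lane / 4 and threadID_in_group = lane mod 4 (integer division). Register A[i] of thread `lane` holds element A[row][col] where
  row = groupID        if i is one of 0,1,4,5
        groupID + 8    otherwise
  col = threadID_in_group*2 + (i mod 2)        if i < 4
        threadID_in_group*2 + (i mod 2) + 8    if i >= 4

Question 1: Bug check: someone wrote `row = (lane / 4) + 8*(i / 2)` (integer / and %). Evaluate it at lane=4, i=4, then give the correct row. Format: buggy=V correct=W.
`(lane / 4) + 8*(i / 2)`[4,4]->17
4: g=1,t=0
[4] (1+0,0*2+0+8) = (1,8)
row: 17 vs 1

buggy=17 correct=1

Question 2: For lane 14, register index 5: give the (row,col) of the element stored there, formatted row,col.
14: gid=3,tid=2
[5] (3+0,2*2+1+8) = (3,13)

3,13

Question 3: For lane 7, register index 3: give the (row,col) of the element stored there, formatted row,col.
L=7⇒gr=7>>2=1, th=7&3=3
[3]⇒row 1+8=9  col 3·2+1+0=7

9,7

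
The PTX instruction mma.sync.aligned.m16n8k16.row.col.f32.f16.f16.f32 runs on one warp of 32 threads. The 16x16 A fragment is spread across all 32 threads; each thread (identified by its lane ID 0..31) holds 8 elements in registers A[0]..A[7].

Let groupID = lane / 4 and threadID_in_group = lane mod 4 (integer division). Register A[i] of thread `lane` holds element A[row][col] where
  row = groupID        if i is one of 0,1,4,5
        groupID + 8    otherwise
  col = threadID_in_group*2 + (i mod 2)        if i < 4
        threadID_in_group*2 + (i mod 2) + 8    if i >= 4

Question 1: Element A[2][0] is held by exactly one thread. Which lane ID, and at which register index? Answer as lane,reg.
r: 2->gid=2,r8=0  c: 0->c8=0,tid=0,i&1=0
L=2*4+0=8  i=0*4+0*2+0=0

8,0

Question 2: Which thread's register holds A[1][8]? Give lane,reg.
4,4

r: 1->gid=1,r8=0  c: 8->c8=1,tid=0,i&1=0
L=1*4+0=4  i=1*4+0*2+0=4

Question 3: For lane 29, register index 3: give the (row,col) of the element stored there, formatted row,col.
lane 29: gid=7 (29/4), tid=1 (29%4)
i=3: r=7+8=15, c=1*2+1+0=3

15,3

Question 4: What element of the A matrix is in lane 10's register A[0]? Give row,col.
lane 10=>10/4=2, 10 mod 4=2
i=0  r:2+0=>2  c:2·2+0+0=>4

2,4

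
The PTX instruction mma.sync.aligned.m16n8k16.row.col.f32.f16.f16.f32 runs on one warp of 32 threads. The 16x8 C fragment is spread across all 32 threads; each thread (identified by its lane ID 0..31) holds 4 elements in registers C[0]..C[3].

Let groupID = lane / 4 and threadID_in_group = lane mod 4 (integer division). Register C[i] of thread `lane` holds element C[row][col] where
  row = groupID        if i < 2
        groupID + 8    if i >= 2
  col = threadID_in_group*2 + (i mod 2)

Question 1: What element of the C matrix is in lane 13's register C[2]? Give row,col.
11,2

lane 13: g=3 (13/4), t=1 (13%4)
i=2: r=3+8=11, c=1*2+0=2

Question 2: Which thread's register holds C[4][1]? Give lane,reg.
r=4->g=4,rb=0  c=1->t=0,b0=1
L=4*4+0=16  i=0*2+1=1

16,1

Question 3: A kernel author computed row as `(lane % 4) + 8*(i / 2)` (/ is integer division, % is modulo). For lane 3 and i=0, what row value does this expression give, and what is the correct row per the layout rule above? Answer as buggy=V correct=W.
buggy=3 correct=0

`(lane % 4) + 8*(i / 2)`[3,0]=>3
lane 3=>3/4=0, 3 mod 4=3
i=0  r:0+0=>0  c:2·3+0=>6
row: 3 vs 0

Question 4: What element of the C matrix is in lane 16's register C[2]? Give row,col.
lane 16->16/4=4, 16 mod 4=0
i=2  r:4+8->12  c:2·0+0->0

12,0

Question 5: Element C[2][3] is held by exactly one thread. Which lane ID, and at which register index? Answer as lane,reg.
r: 2->gid=2,r8=0  c: 3->tid=1,i&1=1
L=2*4+1=9  i=0*2+1=1

9,1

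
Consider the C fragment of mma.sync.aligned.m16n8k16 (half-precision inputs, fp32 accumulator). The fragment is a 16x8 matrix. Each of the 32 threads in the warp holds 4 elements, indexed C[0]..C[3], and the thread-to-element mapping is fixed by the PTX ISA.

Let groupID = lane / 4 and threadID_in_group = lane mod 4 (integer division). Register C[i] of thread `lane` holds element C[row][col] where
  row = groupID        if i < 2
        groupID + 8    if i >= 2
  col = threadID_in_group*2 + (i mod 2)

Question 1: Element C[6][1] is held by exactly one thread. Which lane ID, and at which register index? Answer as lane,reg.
24,1

r=6→G=6,rhi=0  c=1→T=0,p=1
L=6*4+0=24  i=0*2+1=1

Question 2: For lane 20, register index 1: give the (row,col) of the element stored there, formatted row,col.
5,1

lane 20=>20/4=5, 20 mod 4=0
i=1  r:5+0=>5  c:2·0+1=>1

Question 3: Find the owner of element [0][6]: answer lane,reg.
3,0

r=0→G=0,rhi=0  c=6→T=3,p=0
L=0*4+3=3  i=0*2+0=0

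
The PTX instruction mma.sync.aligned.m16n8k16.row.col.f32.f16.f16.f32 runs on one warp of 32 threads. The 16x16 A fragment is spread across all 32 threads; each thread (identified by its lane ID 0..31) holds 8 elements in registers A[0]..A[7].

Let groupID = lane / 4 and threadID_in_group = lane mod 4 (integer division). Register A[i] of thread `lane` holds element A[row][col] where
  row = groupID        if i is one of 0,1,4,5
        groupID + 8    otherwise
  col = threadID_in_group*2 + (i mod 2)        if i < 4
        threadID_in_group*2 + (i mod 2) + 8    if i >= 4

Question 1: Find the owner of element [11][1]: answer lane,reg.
r=11->g=3,rb=1  c=1->cb=0,t=0,b0=1
L=3*4+0=12  i=0*4+1*2+1=3

12,3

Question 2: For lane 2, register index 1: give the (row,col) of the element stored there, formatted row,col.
0,5

lane 2=>2/4=0, 2 mod 4=2
i=1  r:0+0=>0  c:2·2+1+0=>5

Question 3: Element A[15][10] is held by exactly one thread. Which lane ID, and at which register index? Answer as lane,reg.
r=15→G=7,rhi=1  c=10→chi=1,T=1,p=0
L=7*4+1=29  i=1*4+1*2+0=6

29,6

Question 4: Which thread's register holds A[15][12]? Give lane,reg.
r:15=>grp=7,rB=1  c:12=>cB=1,tig=2,lo=0
L=7*4+2=30  i=1*4+1*2+0=6

30,6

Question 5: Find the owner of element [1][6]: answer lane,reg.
r=1→G=1,rhi=0  c=6→chi=0,T=3,p=0
L=1*4+3=7  i=0*4+0*2+0=0

7,0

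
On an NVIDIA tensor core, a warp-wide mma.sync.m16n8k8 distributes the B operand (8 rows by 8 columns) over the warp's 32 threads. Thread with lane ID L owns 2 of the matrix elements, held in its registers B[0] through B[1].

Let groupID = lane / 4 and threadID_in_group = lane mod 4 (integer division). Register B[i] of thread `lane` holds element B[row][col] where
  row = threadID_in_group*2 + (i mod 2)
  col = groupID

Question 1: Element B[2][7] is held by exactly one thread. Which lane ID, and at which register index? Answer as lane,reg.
c=7⇒gr=7  r=2⇒th=1,odd=0
L=7*4+1=29  i=0=0

29,0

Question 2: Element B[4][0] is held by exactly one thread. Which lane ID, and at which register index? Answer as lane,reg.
c=0→G=0  r=4→T=2,p=0
L=0*4+2=2  i=0=0

2,0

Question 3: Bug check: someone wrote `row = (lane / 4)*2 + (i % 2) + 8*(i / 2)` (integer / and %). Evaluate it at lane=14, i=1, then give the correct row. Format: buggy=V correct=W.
`(lane / 4)*2 + (i % 2) + 8*(i / 2)`[14,1]→7
L=14→G=14>>2=3, T=14&3=2
[1]→row 2·2+1=5  col G=3
row: 7 vs 5

buggy=7 correct=5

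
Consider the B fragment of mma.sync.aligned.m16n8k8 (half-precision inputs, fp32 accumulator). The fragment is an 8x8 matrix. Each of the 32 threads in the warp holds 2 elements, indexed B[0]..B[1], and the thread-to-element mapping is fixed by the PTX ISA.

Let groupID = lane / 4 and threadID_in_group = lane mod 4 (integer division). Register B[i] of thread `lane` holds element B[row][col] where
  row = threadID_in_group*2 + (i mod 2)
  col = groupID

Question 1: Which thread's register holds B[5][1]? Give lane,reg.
c:1=>grp=1  r:5=>tig=2,lo=1
L=1*4+2=6  i=1=1

6,1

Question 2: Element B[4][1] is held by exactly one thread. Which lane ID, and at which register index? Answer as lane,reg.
c:1=>grp=1  r:4=>tig=2,lo=0
L=1*4+2=6  i=0=0

6,0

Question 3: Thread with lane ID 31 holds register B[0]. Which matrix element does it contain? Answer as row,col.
lane 31: gr=7 (31/4), th=3 (31%4)
i=0: r=3*2+0=6, c=gr=7

6,7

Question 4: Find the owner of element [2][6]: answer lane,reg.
25,0

c=6→G=6  r=2→T=1,p=0
L=6*4+1=25  i=0=0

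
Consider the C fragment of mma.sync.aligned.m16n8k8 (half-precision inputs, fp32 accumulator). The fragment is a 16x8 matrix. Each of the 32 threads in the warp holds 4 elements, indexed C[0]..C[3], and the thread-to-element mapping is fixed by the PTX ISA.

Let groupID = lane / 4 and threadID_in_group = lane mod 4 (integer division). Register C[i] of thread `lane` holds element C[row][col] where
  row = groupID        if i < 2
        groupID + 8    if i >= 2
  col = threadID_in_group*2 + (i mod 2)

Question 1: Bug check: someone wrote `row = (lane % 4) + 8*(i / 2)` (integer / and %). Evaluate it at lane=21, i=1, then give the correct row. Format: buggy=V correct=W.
buggy=1 correct=5

`(lane % 4) + 8*(i / 2)`[21,1]→1
L=21→G=21>>2=5, T=21&3=1
[1]→row 5+0=5  col 1·2+1=3
row: 1 vs 5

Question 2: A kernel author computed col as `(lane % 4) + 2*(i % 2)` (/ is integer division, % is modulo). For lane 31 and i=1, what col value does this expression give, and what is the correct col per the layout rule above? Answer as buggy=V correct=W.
buggy=5 correct=7

`(lane % 4) + 2*(i % 2)`[31,1]->5
lane 31: g=7 (31/4), t=3 (31%4)
i=1: r=7+0=7, c=3*2+1=7
col: 5 vs 7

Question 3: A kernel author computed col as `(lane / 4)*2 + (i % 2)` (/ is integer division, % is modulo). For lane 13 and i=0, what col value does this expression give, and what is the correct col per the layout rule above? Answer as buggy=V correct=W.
buggy=6 correct=2

`(lane / 4)*2 + (i % 2)`[13,0]→6
L=13→G=13>>2=3, T=13&3=1
[0]→row 3+0=3  col 1·2+0=2
col: 6 vs 2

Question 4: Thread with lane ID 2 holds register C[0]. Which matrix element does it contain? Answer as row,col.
L=2->gid=2>>2=0, tid=2&3=2
[0]->row 0+0=0  col 2·2+0=4

0,4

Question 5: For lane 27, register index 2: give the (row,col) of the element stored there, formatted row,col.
lane 27⇒27/4=6, 27 mod 4=3
i=2  r:6+8⇒14  c:2·3+0⇒6

14,6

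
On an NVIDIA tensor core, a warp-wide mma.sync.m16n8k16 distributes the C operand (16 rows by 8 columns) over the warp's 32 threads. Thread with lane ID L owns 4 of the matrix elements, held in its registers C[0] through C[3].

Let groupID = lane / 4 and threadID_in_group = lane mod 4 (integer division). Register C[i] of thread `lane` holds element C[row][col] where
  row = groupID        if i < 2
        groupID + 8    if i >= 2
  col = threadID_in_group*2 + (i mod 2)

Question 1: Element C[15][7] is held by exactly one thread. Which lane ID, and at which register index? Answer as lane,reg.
31,3

r=15→G=7,rhi=1  c=7→T=3,p=1
L=7*4+3=31  i=1*2+1=3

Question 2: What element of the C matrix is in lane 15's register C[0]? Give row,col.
lane 15->15/4=3, 15 mod 4=3
i=0  r:3+0->3  c:2·3+0->6

3,6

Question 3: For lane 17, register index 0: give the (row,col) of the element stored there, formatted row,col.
4,2

lane 17: gr=4 (17/4), th=1 (17%4)
i=0: r=4+0=4, c=1*2+0=2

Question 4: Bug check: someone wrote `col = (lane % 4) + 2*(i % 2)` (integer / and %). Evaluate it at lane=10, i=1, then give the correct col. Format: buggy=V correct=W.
`(lane % 4) + 2*(i % 2)`[10,1]→4
10: G=2,T=2
[1] (2+0,2*2+1) = (2,5)
col: 4 vs 5

buggy=4 correct=5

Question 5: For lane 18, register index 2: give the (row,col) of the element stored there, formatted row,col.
lane 18: G=4 (18/4), T=2 (18%4)
i=2: r=4+8=12, c=2*2+0=4

12,4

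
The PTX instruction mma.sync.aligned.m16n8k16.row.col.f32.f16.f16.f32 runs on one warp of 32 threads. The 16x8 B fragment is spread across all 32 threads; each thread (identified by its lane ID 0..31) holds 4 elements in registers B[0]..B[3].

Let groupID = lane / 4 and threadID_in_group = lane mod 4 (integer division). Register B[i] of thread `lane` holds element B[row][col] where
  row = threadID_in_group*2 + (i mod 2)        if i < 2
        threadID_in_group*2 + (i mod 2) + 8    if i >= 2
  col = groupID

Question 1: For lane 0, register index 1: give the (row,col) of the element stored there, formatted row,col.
lane 0: g=0 (0/4), t=0 (0%4)
i=1: r=0*2+1+0=1, c=g=0

1,0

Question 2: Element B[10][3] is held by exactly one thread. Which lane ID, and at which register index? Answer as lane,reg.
13,2

c=3->g=3  r=10->rb=1,t=1,b0=0
L=3*4+1=13  i=1*2+0=2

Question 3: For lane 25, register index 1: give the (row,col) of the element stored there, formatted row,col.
lane 25: G=6 (25/4), T=1 (25%4)
i=1: r=1*2+1+0=3, c=G=6

3,6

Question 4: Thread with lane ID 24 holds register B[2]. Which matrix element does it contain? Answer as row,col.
L=24⇒gr=24>>2=6, th=24&3=0
[2]⇒row 0·2+0+8=8  col gr=6

8,6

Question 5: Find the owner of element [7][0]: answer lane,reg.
3,1

c=0->g=0  r=7->rb=0,t=3,b0=1
L=0*4+3=3  i=0*2+1=1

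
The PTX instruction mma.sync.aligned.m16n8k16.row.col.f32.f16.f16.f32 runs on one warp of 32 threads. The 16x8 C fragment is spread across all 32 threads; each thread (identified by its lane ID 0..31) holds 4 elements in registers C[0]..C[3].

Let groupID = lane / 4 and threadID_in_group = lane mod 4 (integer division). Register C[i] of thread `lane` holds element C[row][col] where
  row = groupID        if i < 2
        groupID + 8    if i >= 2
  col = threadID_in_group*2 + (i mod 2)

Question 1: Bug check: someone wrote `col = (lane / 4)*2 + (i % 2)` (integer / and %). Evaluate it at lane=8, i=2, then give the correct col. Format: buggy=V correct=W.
`(lane / 4)*2 + (i % 2)`[8,2]->4
8: g=2,t=0
[2] (2+8,0*2+0) = (10,0)
col: 4 vs 0

buggy=4 correct=0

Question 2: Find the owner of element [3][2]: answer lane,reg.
13,0

r=3⇒gr=3,Rb=0  c=2⇒th=1,odd=0
L=3*4+1=13  i=0*2+0=0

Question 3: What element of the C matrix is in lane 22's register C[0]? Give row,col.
lane 22: gid=5 (22/4), tid=2 (22%4)
i=0: r=5+0=5, c=2*2+0=4

5,4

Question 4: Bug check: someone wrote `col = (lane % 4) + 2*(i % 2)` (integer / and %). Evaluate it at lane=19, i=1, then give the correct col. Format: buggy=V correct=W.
`(lane % 4) + 2*(i % 2)`[19,1]→5
lane 19→19/4=4, 19 mod 4=3
i=1  r:4+0→4  c:2·3+1→7
col: 5 vs 7

buggy=5 correct=7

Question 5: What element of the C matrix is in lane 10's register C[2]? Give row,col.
10: g=2,t=2
[2] (2+8,2*2+0) = (10,4)

10,4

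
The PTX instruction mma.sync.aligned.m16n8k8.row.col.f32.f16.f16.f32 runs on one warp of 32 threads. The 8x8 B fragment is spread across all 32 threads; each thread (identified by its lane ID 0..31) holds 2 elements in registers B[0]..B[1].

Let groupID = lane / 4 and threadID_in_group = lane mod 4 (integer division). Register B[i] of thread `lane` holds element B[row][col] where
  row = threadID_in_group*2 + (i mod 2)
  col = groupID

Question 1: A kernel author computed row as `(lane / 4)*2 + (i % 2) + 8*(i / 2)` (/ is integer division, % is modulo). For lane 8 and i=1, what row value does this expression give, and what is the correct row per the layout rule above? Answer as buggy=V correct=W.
buggy=5 correct=1

`(lane / 4)*2 + (i % 2) + 8*(i / 2)`[8,1]->5
lane 8->8/4=2, 8 mod 4=0
i=1  r:2·0+1->1  c:2
row: 5 vs 1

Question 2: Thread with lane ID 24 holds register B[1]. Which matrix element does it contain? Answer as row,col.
1,6

24: gr=6,th=0
[1] (0*2+1,6) = (1,6)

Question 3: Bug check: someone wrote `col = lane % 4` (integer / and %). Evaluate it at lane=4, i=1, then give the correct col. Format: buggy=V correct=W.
buggy=0 correct=1

`lane % 4`[4,1]⇒0
4: gr=1,th=0
[1] (0*2+1,1) = (1,1)
col: 0 vs 1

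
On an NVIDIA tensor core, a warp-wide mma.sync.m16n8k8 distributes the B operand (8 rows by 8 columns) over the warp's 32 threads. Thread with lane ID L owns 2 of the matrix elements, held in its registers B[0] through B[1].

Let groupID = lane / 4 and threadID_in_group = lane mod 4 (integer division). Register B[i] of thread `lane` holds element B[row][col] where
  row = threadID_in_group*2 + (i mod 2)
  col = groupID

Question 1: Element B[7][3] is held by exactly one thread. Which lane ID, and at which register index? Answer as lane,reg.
c=3→G=3  r=7→T=3,p=1
L=3*4+3=15  i=1=1

15,1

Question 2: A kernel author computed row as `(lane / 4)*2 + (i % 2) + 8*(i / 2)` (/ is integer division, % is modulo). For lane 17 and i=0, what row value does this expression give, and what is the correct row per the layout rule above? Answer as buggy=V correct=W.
buggy=8 correct=2

`(lane / 4)*2 + (i % 2) + 8*(i / 2)`[17,0]->8
lane 17->17/4=4, 17 mod 4=1
i=0  r:2·1+0->2  c:4
row: 8 vs 2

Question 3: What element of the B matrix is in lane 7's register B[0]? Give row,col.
6,1

lane 7: gr=1 (7/4), th=3 (7%4)
i=0: r=3*2+0=6, c=gr=1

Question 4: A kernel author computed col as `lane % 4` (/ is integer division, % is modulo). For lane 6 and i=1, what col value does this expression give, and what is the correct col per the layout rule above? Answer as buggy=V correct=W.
`lane % 4`[6,1]→2
L=6→G=6>>2=1, T=6&3=2
[1]→row 2·2+1=5  col G=1
col: 2 vs 1

buggy=2 correct=1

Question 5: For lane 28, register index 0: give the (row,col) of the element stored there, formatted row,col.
0,7

28: grp=7,tig=0
[0] (0*2+0,7) = (0,7)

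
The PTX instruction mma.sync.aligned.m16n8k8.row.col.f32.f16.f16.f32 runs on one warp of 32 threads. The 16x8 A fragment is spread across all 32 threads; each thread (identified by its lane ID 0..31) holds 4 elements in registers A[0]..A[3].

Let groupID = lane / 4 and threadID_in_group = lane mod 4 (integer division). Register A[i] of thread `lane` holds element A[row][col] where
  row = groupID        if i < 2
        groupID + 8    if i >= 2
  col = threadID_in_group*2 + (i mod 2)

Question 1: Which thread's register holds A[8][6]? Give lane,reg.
3,2

r:8=>grp=0,rB=1  c:6=>tig=3,lo=0
L=0*4+3=3  i=1*2+0=2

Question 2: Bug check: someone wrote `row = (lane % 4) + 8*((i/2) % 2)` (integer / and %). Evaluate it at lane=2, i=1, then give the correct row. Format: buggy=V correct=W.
`(lane % 4) + 8*((i/2) % 2)`[2,1]=>2
L=2=>grp=2>>2=0, tig=2&3=2
[1]=>row 0+0=0  col 2·2+1=5
row: 2 vs 0

buggy=2 correct=0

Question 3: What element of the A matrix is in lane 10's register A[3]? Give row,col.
lane 10: g=2 (10/4), t=2 (10%4)
i=3: r=2+8=10, c=2*2+1=5

10,5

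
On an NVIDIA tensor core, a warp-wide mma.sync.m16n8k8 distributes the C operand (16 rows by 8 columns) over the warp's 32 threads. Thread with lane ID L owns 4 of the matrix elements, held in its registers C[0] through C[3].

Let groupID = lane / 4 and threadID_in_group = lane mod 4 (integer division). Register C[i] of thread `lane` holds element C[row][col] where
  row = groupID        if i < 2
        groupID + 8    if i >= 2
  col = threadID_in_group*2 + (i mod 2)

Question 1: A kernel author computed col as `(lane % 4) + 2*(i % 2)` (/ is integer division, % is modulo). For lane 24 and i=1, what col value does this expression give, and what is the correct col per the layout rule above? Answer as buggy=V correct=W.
`(lane % 4) + 2*(i % 2)`[24,1]->2
L=24->g=24>>2=6, t=24&3=0
[1]->row 6+0=6  col 0·2+1=1
col: 2 vs 1

buggy=2 correct=1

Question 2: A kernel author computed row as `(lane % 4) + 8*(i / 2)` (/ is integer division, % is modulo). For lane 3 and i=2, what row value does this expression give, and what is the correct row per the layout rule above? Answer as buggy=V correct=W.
`(lane % 4) + 8*(i / 2)`[3,2]⇒11
L=3⇒gr=3>>2=0, th=3&3=3
[2]⇒row 0+8=8  col 3·2+0=6
row: 11 vs 8

buggy=11 correct=8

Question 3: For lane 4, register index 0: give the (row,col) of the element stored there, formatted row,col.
lane 4: grp=1 (4/4), tig=0 (4%4)
i=0: r=1+0=1, c=0*2+0=0

1,0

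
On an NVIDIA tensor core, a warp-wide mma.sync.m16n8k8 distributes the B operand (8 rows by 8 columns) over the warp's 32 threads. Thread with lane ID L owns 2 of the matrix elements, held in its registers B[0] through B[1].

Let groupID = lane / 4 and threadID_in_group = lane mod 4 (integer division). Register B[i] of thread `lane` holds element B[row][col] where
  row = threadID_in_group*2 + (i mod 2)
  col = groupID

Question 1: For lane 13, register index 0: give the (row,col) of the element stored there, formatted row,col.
13: grp=3,tig=1
[0] (1*2+0,3) = (2,3)

2,3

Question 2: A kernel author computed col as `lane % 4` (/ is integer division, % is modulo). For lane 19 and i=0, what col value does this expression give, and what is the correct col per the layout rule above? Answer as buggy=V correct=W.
buggy=3 correct=4

`lane % 4`[19,0]→3
L=19→G=19>>2=4, T=19&3=3
[0]→row 3·2+0=6  col G=4
col: 3 vs 4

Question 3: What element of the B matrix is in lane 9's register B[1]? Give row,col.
9: gid=2,tid=1
[1] (1*2+1,2) = (3,2)

3,2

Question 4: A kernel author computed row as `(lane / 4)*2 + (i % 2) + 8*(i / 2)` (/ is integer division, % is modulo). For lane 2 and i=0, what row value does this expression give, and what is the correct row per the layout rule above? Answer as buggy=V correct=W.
`(lane / 4)*2 + (i % 2) + 8*(i / 2)`[2,0]⇒0
lane 2⇒2/4=0, 2 mod 4=2
i=0  r:2·2+0⇒4  c:0
row: 0 vs 4

buggy=0 correct=4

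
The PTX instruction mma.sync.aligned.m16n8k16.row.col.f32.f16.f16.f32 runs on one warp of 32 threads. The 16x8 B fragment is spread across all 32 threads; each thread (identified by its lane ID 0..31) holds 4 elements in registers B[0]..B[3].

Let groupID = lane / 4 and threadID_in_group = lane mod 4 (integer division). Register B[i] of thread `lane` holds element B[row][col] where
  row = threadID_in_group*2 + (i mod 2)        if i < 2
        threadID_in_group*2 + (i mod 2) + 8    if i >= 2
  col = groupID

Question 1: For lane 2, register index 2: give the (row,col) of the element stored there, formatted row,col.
2: gr=0,th=2
[2] (2*2+0+8,0) = (12,0)

12,0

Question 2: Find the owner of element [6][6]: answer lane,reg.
c:6=>grp=6  r:6=>rB=0,tig=3,lo=0
L=6*4+3=27  i=0*2+0=0

27,0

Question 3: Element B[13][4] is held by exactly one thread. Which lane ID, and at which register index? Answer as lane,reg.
18,3

c=4->g=4  r=13->rb=1,t=2,b0=1
L=4*4+2=18  i=1*2+1=3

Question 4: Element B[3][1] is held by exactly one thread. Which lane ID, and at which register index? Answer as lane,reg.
c=1⇒gr=1  r=3⇒Rb=0,th=1,odd=1
L=1*4+1=5  i=0*2+1=1

5,1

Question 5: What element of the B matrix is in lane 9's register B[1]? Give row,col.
9: gr=2,th=1
[1] (1*2+1+0,2) = (3,2)

3,2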